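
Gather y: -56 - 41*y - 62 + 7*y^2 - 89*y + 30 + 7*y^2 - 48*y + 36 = 14*y^2 - 178*y - 52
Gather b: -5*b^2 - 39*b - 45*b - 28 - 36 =-5*b^2 - 84*b - 64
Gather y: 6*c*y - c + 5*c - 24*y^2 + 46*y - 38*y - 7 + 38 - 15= 4*c - 24*y^2 + y*(6*c + 8) + 16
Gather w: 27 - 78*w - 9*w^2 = -9*w^2 - 78*w + 27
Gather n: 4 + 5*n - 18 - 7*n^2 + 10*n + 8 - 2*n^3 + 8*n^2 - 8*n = -2*n^3 + n^2 + 7*n - 6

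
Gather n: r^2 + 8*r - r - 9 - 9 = r^2 + 7*r - 18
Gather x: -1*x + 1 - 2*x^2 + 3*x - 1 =-2*x^2 + 2*x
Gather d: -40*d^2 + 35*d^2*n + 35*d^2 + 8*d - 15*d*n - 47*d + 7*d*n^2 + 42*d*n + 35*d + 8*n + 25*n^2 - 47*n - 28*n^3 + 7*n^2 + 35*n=d^2*(35*n - 5) + d*(7*n^2 + 27*n - 4) - 28*n^3 + 32*n^2 - 4*n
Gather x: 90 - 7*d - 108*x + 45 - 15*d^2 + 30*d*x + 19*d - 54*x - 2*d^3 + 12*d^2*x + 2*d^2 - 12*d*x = -2*d^3 - 13*d^2 + 12*d + x*(12*d^2 + 18*d - 162) + 135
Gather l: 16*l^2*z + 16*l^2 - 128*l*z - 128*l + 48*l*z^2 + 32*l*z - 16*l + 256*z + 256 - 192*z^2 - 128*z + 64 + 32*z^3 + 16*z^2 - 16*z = l^2*(16*z + 16) + l*(48*z^2 - 96*z - 144) + 32*z^3 - 176*z^2 + 112*z + 320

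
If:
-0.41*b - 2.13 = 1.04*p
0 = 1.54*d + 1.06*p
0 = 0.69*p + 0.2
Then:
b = -4.46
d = 0.20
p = -0.29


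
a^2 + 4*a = a*(a + 4)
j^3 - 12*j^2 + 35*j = j*(j - 7)*(j - 5)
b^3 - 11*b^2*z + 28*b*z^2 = b*(b - 7*z)*(b - 4*z)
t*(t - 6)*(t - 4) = t^3 - 10*t^2 + 24*t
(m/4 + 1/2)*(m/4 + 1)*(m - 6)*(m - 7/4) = m^4/16 - 7*m^3/64 - 7*m^2/4 + m/16 + 21/4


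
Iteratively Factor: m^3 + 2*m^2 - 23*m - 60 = (m - 5)*(m^2 + 7*m + 12) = (m - 5)*(m + 3)*(m + 4)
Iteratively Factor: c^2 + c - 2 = (c - 1)*(c + 2)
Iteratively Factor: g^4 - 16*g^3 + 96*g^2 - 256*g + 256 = (g - 4)*(g^3 - 12*g^2 + 48*g - 64) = (g - 4)^2*(g^2 - 8*g + 16) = (g - 4)^3*(g - 4)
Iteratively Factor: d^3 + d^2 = (d + 1)*(d^2) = d*(d + 1)*(d)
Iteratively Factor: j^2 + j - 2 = (j + 2)*(j - 1)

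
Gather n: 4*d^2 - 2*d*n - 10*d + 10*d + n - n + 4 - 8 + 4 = 4*d^2 - 2*d*n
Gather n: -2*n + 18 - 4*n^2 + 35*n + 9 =-4*n^2 + 33*n + 27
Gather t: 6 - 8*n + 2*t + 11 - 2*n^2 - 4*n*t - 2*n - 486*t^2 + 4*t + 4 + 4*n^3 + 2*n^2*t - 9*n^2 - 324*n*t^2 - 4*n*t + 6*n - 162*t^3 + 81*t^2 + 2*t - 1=4*n^3 - 11*n^2 - 4*n - 162*t^3 + t^2*(-324*n - 405) + t*(2*n^2 - 8*n + 8) + 20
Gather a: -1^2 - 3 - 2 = -6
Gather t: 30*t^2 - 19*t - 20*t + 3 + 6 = 30*t^2 - 39*t + 9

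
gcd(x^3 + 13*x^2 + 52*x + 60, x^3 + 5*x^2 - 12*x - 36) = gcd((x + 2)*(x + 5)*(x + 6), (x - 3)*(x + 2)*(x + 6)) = x^2 + 8*x + 12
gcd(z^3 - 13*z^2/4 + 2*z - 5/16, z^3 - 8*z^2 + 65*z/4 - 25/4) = z^2 - 3*z + 5/4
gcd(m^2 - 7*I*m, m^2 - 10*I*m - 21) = m - 7*I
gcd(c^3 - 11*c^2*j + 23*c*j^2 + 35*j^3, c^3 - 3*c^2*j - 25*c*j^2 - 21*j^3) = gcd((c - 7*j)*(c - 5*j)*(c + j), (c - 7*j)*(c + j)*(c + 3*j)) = c^2 - 6*c*j - 7*j^2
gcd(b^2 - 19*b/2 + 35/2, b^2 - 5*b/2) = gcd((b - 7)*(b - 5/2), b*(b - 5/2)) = b - 5/2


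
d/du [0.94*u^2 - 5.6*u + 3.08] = 1.88*u - 5.6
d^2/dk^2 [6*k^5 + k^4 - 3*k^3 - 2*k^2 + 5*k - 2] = 120*k^3 + 12*k^2 - 18*k - 4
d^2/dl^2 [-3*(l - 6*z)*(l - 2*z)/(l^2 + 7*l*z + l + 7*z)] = 6*(-(l - 6*z)*(l - 2*z)*(2*l + 7*z + 1)^2 + ((l - 6*z)*(l - 2*z) + (l - 6*z)*(2*l + 7*z + 1) + (l - 2*z)*(2*l + 7*z + 1))*(l^2 + 7*l*z + l + 7*z) - (l^2 + 7*l*z + l + 7*z)^2)/(l^2 + 7*l*z + l + 7*z)^3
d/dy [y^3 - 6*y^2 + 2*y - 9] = 3*y^2 - 12*y + 2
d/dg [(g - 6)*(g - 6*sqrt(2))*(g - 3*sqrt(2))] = 3*g^2 - 18*sqrt(2)*g - 12*g + 36 + 54*sqrt(2)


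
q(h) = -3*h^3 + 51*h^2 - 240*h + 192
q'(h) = -9*h^2 + 102*h - 240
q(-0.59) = 351.97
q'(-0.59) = -303.31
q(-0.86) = 438.03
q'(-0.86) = -334.38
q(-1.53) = 689.33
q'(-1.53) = -417.13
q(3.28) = -152.38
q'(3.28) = -2.27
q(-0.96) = 472.06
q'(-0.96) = -346.21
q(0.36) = 112.07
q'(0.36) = -204.45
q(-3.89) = 2073.93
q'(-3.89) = -772.97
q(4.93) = -111.12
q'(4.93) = 44.12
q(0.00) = 192.00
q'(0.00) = -240.00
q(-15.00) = 25392.00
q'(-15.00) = -3795.00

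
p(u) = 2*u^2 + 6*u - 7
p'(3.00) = 18.00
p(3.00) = 29.00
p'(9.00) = 42.00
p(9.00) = 209.00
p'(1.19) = 10.76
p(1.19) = 2.97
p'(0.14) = 6.56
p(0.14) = -6.12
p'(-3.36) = -7.44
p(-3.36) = -4.58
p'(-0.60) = 3.60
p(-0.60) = -9.88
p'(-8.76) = -29.04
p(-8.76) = 93.92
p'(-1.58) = -0.32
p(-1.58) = -11.49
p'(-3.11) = -6.44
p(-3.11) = -6.32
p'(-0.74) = 3.04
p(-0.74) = -10.34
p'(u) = 4*u + 6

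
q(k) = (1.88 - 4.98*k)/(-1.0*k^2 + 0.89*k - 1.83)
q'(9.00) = -0.06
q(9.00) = 0.57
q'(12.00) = -0.04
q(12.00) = 0.43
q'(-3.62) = -0.22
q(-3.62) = -1.10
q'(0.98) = 1.72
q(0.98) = 1.56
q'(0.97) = 1.76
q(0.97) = 1.55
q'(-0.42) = 0.88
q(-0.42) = -1.67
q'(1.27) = 0.78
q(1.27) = 1.92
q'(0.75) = 2.51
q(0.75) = 1.08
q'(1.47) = 0.31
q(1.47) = 2.03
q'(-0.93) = -0.03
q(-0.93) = -1.85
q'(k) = (1.88 - 4.98*k)*(2.0*k - 0.89)/(-1.0*k^2 + 0.89*k - 1.83)^2 - 4.98/(-1.0*k^2 + 0.89*k - 1.83)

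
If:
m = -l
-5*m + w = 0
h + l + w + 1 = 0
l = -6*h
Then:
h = -1/25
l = 6/25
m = -6/25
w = -6/5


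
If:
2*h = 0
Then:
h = 0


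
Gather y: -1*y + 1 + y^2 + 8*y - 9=y^2 + 7*y - 8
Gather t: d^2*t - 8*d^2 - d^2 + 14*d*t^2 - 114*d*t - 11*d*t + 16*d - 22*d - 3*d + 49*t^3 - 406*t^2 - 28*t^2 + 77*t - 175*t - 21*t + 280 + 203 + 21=-9*d^2 - 9*d + 49*t^3 + t^2*(14*d - 434) + t*(d^2 - 125*d - 119) + 504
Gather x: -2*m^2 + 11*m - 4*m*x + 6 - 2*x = -2*m^2 + 11*m + x*(-4*m - 2) + 6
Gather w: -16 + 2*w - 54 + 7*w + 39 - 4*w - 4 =5*w - 35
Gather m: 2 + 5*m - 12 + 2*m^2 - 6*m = 2*m^2 - m - 10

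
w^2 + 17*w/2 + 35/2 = (w + 7/2)*(w + 5)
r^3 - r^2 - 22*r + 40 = (r - 4)*(r - 2)*(r + 5)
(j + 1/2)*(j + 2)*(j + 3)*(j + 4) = j^4 + 19*j^3/2 + 61*j^2/2 + 37*j + 12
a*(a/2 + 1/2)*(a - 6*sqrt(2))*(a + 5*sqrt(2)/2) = a^4/2 - 7*sqrt(2)*a^3/4 + a^3/2 - 15*a^2 - 7*sqrt(2)*a^2/4 - 15*a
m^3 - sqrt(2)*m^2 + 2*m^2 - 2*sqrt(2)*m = m*(m + 2)*(m - sqrt(2))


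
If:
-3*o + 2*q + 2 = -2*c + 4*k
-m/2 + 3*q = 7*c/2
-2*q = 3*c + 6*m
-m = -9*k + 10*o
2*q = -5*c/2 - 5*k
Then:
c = -3800/18811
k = 3460/18811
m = 3200/18811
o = 2794/18811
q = -300/1447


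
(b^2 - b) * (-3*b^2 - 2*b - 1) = -3*b^4 + b^3 + b^2 + b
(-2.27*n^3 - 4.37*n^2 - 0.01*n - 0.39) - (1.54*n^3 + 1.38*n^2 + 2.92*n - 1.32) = -3.81*n^3 - 5.75*n^2 - 2.93*n + 0.93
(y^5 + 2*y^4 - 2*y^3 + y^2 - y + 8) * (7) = 7*y^5 + 14*y^4 - 14*y^3 + 7*y^2 - 7*y + 56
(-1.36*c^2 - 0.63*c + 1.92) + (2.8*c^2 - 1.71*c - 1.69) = 1.44*c^2 - 2.34*c + 0.23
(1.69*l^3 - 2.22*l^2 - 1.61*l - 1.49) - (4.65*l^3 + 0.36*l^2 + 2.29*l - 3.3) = -2.96*l^3 - 2.58*l^2 - 3.9*l + 1.81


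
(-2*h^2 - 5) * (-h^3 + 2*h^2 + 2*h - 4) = 2*h^5 - 4*h^4 + h^3 - 2*h^2 - 10*h + 20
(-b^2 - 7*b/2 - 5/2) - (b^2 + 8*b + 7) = -2*b^2 - 23*b/2 - 19/2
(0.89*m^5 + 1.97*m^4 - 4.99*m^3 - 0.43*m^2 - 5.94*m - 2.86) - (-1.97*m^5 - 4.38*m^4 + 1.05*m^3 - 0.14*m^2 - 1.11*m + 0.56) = 2.86*m^5 + 6.35*m^4 - 6.04*m^3 - 0.29*m^2 - 4.83*m - 3.42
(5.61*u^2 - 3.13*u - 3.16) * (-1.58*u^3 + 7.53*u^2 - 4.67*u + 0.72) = -8.8638*u^5 + 47.1887*u^4 - 44.7748*u^3 - 5.1385*u^2 + 12.5036*u - 2.2752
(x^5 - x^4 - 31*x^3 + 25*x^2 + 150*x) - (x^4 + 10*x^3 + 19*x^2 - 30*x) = x^5 - 2*x^4 - 41*x^3 + 6*x^2 + 180*x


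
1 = 1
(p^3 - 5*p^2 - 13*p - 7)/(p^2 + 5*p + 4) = (p^2 - 6*p - 7)/(p + 4)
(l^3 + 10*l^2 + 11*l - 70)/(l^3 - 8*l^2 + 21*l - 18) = (l^2 + 12*l + 35)/(l^2 - 6*l + 9)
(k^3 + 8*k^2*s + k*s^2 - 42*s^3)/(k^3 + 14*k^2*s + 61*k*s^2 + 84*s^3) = (k - 2*s)/(k + 4*s)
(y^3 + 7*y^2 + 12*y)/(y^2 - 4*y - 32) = y*(y + 3)/(y - 8)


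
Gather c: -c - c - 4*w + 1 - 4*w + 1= -2*c - 8*w + 2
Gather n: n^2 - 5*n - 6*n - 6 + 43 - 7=n^2 - 11*n + 30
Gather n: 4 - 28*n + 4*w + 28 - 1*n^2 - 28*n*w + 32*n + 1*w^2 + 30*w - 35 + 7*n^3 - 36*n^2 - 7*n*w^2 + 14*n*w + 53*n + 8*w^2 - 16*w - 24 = 7*n^3 - 37*n^2 + n*(-7*w^2 - 14*w + 57) + 9*w^2 + 18*w - 27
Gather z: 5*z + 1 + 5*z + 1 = 10*z + 2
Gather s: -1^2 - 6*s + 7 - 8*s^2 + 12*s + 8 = -8*s^2 + 6*s + 14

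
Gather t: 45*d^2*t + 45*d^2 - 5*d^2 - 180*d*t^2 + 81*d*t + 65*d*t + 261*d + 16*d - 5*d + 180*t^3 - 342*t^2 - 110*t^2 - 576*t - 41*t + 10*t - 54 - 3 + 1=40*d^2 + 272*d + 180*t^3 + t^2*(-180*d - 452) + t*(45*d^2 + 146*d - 607) - 56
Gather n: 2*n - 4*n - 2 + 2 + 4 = 4 - 2*n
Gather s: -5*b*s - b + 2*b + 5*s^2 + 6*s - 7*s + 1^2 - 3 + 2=b + 5*s^2 + s*(-5*b - 1)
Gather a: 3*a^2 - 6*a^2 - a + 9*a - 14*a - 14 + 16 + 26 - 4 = -3*a^2 - 6*a + 24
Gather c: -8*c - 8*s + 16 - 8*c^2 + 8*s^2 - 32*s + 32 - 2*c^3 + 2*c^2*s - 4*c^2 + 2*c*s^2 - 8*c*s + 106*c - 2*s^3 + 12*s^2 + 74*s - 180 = -2*c^3 + c^2*(2*s - 12) + c*(2*s^2 - 8*s + 98) - 2*s^3 + 20*s^2 + 34*s - 132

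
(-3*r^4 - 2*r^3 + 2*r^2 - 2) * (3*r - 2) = -9*r^5 + 10*r^3 - 4*r^2 - 6*r + 4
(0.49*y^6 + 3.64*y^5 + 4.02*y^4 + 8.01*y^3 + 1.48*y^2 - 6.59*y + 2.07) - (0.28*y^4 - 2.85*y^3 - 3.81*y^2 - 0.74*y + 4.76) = 0.49*y^6 + 3.64*y^5 + 3.74*y^4 + 10.86*y^3 + 5.29*y^2 - 5.85*y - 2.69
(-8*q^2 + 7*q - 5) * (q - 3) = -8*q^3 + 31*q^2 - 26*q + 15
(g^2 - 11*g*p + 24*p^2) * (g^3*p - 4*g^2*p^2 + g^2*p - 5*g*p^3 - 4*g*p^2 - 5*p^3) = g^5*p - 15*g^4*p^2 + g^4*p + 63*g^3*p^3 - 15*g^3*p^2 - 41*g^2*p^4 + 63*g^2*p^3 - 120*g*p^5 - 41*g*p^4 - 120*p^5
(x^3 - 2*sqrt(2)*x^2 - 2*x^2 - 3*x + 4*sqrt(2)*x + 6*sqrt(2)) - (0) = x^3 - 2*sqrt(2)*x^2 - 2*x^2 - 3*x + 4*sqrt(2)*x + 6*sqrt(2)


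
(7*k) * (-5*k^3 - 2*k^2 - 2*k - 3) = -35*k^4 - 14*k^3 - 14*k^2 - 21*k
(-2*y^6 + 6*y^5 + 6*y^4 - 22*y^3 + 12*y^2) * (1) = -2*y^6 + 6*y^5 + 6*y^4 - 22*y^3 + 12*y^2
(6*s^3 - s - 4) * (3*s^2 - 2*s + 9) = 18*s^5 - 12*s^4 + 51*s^3 - 10*s^2 - s - 36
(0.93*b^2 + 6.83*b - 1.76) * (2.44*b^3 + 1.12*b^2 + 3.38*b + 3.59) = 2.2692*b^5 + 17.7068*b^4 + 6.4986*b^3 + 24.4529*b^2 + 18.5709*b - 6.3184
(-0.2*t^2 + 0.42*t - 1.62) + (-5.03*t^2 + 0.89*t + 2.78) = -5.23*t^2 + 1.31*t + 1.16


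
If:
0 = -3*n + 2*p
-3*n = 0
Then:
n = 0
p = 0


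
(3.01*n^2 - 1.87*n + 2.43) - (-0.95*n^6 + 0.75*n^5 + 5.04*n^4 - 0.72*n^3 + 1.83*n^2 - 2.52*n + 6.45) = 0.95*n^6 - 0.75*n^5 - 5.04*n^4 + 0.72*n^3 + 1.18*n^2 + 0.65*n - 4.02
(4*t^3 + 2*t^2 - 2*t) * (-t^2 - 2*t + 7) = -4*t^5 - 10*t^4 + 26*t^3 + 18*t^2 - 14*t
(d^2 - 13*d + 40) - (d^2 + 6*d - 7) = 47 - 19*d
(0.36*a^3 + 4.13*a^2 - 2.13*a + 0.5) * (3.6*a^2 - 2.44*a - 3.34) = 1.296*a^5 + 13.9896*a^4 - 18.9476*a^3 - 6.797*a^2 + 5.8942*a - 1.67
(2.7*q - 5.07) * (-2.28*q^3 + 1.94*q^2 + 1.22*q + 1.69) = -6.156*q^4 + 16.7976*q^3 - 6.5418*q^2 - 1.6224*q - 8.5683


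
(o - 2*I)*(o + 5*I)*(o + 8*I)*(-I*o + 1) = -I*o^4 + 12*o^3 + 25*I*o^2 + 66*o + 80*I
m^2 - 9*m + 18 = (m - 6)*(m - 3)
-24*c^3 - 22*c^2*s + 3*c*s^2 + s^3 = (-4*c + s)*(c + s)*(6*c + s)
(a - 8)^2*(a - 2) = a^3 - 18*a^2 + 96*a - 128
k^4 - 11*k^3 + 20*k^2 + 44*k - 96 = (k - 8)*(k - 3)*(k - 2)*(k + 2)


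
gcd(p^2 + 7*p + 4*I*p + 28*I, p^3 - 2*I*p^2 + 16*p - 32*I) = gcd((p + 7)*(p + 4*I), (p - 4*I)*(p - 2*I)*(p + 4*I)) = p + 4*I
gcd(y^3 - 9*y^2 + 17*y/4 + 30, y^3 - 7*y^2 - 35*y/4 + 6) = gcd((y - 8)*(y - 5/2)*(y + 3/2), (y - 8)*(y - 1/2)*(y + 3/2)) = y^2 - 13*y/2 - 12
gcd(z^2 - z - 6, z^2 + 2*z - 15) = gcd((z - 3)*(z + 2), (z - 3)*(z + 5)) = z - 3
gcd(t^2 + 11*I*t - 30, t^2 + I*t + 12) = 1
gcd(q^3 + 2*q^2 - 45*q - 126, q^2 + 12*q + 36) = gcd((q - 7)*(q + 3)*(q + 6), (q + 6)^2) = q + 6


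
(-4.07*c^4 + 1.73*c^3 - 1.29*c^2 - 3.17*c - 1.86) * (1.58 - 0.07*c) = 0.2849*c^5 - 6.5517*c^4 + 2.8237*c^3 - 1.8163*c^2 - 4.8784*c - 2.9388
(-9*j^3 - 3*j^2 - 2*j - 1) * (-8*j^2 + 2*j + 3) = 72*j^5 + 6*j^4 - 17*j^3 - 5*j^2 - 8*j - 3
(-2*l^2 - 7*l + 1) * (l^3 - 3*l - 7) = -2*l^5 - 7*l^4 + 7*l^3 + 35*l^2 + 46*l - 7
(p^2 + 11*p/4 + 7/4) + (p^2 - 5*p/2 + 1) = 2*p^2 + p/4 + 11/4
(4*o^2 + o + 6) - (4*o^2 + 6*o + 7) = -5*o - 1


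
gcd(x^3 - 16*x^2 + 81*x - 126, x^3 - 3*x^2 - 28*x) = x - 7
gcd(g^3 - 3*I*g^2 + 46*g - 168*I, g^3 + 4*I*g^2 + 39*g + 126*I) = g^2 + I*g + 42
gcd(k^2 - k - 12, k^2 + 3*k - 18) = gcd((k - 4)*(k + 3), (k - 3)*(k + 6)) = 1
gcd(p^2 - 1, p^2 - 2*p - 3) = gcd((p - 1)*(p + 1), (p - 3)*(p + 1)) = p + 1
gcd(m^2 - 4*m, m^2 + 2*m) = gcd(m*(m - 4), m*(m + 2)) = m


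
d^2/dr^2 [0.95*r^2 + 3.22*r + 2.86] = 1.90000000000000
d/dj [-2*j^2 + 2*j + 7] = 2 - 4*j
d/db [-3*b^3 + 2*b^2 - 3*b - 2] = -9*b^2 + 4*b - 3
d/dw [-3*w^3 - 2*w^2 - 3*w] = -9*w^2 - 4*w - 3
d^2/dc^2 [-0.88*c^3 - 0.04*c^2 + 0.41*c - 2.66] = -5.28*c - 0.08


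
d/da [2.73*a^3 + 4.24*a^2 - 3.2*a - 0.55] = 8.19*a^2 + 8.48*a - 3.2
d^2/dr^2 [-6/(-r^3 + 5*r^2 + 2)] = 12*(-r^2*(3*r - 10)^2 + (5 - 3*r)*(-r^3 + 5*r^2 + 2))/(-r^3 + 5*r^2 + 2)^3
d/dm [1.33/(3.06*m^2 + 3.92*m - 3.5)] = (-8.1396*m - 5.2136)/(3.06*m^2 + 3.92*m - 3.5)^2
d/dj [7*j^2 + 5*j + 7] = 14*j + 5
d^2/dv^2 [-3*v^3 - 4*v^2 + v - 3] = -18*v - 8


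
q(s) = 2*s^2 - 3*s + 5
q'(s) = 4*s - 3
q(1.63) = 5.42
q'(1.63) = 3.52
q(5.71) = 53.08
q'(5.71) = 19.84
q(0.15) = 4.60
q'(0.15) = -2.40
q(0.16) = 4.57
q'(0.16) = -2.36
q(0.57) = 3.94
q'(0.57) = -0.72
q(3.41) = 18.03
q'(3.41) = 10.64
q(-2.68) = 27.40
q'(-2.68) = -13.72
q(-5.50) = 82.00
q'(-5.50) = -25.00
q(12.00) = 257.00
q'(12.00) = 45.00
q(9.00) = 140.00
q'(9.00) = 33.00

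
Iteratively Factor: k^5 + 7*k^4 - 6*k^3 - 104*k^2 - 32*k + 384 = (k + 4)*(k^4 + 3*k^3 - 18*k^2 - 32*k + 96) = (k - 3)*(k + 4)*(k^3 + 6*k^2 - 32) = (k - 3)*(k - 2)*(k + 4)*(k^2 + 8*k + 16) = (k - 3)*(k - 2)*(k + 4)^2*(k + 4)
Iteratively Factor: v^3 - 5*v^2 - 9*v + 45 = (v + 3)*(v^2 - 8*v + 15) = (v - 3)*(v + 3)*(v - 5)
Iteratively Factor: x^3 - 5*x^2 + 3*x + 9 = (x + 1)*(x^2 - 6*x + 9) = (x - 3)*(x + 1)*(x - 3)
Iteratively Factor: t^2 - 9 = (t - 3)*(t + 3)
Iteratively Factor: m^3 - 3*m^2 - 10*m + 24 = (m - 4)*(m^2 + m - 6) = (m - 4)*(m - 2)*(m + 3)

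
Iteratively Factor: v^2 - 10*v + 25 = (v - 5)*(v - 5)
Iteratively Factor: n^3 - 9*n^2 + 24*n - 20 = (n - 2)*(n^2 - 7*n + 10) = (n - 5)*(n - 2)*(n - 2)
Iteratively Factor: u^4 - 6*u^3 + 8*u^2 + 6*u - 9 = (u - 3)*(u^3 - 3*u^2 - u + 3) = (u - 3)^2*(u^2 - 1) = (u - 3)^2*(u - 1)*(u + 1)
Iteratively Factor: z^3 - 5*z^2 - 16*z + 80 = (z + 4)*(z^2 - 9*z + 20) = (z - 4)*(z + 4)*(z - 5)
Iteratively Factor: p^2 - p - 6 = (p + 2)*(p - 3)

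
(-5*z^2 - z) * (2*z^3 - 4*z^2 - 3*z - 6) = -10*z^5 + 18*z^4 + 19*z^3 + 33*z^2 + 6*z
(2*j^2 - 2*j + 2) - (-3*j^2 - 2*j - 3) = 5*j^2 + 5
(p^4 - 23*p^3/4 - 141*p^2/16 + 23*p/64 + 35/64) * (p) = p^5 - 23*p^4/4 - 141*p^3/16 + 23*p^2/64 + 35*p/64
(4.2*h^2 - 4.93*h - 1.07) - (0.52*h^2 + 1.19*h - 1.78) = 3.68*h^2 - 6.12*h + 0.71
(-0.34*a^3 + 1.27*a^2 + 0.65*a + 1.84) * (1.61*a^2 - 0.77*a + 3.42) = -0.5474*a^5 + 2.3065*a^4 - 1.0942*a^3 + 6.8053*a^2 + 0.8062*a + 6.2928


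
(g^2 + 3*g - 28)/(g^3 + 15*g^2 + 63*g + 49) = (g - 4)/(g^2 + 8*g + 7)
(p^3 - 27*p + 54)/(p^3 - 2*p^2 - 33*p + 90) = (p - 3)/(p - 5)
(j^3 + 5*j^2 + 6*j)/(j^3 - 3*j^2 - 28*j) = (j^2 + 5*j + 6)/(j^2 - 3*j - 28)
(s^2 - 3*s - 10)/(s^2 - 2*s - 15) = (s + 2)/(s + 3)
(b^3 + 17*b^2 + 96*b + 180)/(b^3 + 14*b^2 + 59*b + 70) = (b^2 + 12*b + 36)/(b^2 + 9*b + 14)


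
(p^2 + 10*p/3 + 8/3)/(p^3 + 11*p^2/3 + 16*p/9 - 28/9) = 3*(3*p + 4)/(9*p^2 + 15*p - 14)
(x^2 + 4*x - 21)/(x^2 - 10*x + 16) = (x^2 + 4*x - 21)/(x^2 - 10*x + 16)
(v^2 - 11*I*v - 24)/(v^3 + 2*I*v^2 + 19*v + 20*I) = (v^2 - 11*I*v - 24)/(v^3 + 2*I*v^2 + 19*v + 20*I)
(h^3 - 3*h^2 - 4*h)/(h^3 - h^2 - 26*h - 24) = h*(h - 4)/(h^2 - 2*h - 24)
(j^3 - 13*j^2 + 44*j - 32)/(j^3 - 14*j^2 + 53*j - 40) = (j - 4)/(j - 5)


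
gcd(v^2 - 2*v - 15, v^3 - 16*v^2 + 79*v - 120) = v - 5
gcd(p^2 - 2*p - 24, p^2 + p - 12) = p + 4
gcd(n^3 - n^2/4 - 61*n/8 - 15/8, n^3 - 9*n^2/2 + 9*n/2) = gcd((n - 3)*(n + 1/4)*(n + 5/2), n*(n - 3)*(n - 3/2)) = n - 3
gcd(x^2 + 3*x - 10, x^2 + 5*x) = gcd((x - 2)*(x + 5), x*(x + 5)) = x + 5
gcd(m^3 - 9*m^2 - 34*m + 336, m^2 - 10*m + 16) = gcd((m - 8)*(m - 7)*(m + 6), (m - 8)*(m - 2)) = m - 8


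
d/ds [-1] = 0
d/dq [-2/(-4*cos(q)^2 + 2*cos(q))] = (-sin(q)/cos(q)^2 + 4*tan(q))/(2*cos(q) - 1)^2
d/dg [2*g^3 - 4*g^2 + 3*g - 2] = 6*g^2 - 8*g + 3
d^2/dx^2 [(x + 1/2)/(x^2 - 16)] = (x^2*(8*x + 4) + (-6*x - 1)*(x^2 - 16))/(x^2 - 16)^3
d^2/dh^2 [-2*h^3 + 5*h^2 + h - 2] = 10 - 12*h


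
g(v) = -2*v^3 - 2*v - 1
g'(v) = -6*v^2 - 2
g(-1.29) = 5.87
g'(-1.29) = -11.98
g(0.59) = -2.59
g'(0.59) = -4.09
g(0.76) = -3.40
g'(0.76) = -5.47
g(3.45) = -90.03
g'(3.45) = -73.42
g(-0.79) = 1.57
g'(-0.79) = -5.74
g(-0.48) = 0.18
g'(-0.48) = -3.38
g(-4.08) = 142.99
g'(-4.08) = -101.88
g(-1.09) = 3.77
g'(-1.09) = -9.13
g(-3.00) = 59.00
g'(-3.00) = -56.00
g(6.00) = -445.00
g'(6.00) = -218.00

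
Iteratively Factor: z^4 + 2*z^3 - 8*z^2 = (z)*(z^3 + 2*z^2 - 8*z) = z^2*(z^2 + 2*z - 8) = z^2*(z - 2)*(z + 4)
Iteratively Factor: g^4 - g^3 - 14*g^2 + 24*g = (g)*(g^3 - g^2 - 14*g + 24) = g*(g - 2)*(g^2 + g - 12) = g*(g - 3)*(g - 2)*(g + 4)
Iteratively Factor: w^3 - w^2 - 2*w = (w + 1)*(w^2 - 2*w) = (w - 2)*(w + 1)*(w)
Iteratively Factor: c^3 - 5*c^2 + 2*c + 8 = (c - 4)*(c^2 - c - 2) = (c - 4)*(c - 2)*(c + 1)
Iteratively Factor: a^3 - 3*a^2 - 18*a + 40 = (a - 2)*(a^2 - a - 20) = (a - 5)*(a - 2)*(a + 4)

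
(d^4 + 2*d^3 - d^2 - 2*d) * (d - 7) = d^5 - 5*d^4 - 15*d^3 + 5*d^2 + 14*d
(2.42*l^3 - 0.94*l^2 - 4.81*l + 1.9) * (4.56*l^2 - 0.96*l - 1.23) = 11.0352*l^5 - 6.6096*l^4 - 24.0078*l^3 + 14.4378*l^2 + 4.0923*l - 2.337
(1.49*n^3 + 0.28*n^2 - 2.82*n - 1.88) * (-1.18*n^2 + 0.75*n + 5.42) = -1.7582*n^5 + 0.7871*n^4 + 11.6134*n^3 + 1.621*n^2 - 16.6944*n - 10.1896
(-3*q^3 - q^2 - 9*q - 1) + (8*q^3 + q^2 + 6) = 5*q^3 - 9*q + 5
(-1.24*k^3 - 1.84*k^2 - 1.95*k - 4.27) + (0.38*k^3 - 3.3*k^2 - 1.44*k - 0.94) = -0.86*k^3 - 5.14*k^2 - 3.39*k - 5.21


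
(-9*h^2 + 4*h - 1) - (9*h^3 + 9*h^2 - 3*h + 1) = -9*h^3 - 18*h^2 + 7*h - 2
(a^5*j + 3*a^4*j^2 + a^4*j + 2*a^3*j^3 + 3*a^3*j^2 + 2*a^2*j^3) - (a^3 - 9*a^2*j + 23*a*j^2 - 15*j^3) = a^5*j + 3*a^4*j^2 + a^4*j + 2*a^3*j^3 + 3*a^3*j^2 - a^3 + 2*a^2*j^3 + 9*a^2*j - 23*a*j^2 + 15*j^3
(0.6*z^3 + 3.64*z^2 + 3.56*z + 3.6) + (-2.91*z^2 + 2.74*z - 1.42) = 0.6*z^3 + 0.73*z^2 + 6.3*z + 2.18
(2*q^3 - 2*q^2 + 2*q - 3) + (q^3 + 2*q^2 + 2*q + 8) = 3*q^3 + 4*q + 5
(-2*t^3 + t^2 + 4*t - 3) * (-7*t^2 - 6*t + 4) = 14*t^5 + 5*t^4 - 42*t^3 + t^2 + 34*t - 12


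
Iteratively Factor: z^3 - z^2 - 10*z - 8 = (z + 2)*(z^2 - 3*z - 4) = (z + 1)*(z + 2)*(z - 4)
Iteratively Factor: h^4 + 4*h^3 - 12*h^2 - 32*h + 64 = (h + 4)*(h^3 - 12*h + 16) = (h - 2)*(h + 4)*(h^2 + 2*h - 8) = (h - 2)*(h + 4)^2*(h - 2)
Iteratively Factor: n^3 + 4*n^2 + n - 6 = (n - 1)*(n^2 + 5*n + 6) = (n - 1)*(n + 3)*(n + 2)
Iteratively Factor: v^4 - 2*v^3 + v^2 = (v)*(v^3 - 2*v^2 + v) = v*(v - 1)*(v^2 - v) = v*(v - 1)^2*(v)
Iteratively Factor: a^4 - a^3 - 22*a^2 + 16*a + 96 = (a - 3)*(a^3 + 2*a^2 - 16*a - 32) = (a - 3)*(a + 4)*(a^2 - 2*a - 8) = (a - 4)*(a - 3)*(a + 4)*(a + 2)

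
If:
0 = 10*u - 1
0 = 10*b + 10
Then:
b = -1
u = 1/10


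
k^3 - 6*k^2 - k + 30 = (k - 5)*(k - 3)*(k + 2)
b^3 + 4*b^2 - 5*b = b*(b - 1)*(b + 5)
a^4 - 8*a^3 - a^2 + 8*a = a*(a - 8)*(a - 1)*(a + 1)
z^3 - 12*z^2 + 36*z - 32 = (z - 8)*(z - 2)^2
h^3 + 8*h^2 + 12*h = h*(h + 2)*(h + 6)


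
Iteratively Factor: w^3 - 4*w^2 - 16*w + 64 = (w - 4)*(w^2 - 16) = (w - 4)*(w + 4)*(w - 4)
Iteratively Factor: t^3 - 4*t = (t - 2)*(t^2 + 2*t) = (t - 2)*(t + 2)*(t)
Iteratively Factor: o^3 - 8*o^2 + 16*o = (o)*(o^2 - 8*o + 16) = o*(o - 4)*(o - 4)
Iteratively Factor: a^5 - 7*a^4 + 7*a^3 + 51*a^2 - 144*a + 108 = (a - 3)*(a^4 - 4*a^3 - 5*a^2 + 36*a - 36) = (a - 3)*(a + 3)*(a^3 - 7*a^2 + 16*a - 12) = (a - 3)*(a - 2)*(a + 3)*(a^2 - 5*a + 6) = (a - 3)^2*(a - 2)*(a + 3)*(a - 2)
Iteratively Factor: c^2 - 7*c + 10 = (c - 5)*(c - 2)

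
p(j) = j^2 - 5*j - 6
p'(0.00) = -5.00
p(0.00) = -6.00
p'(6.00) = 7.00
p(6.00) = 0.00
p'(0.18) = -4.64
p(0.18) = -6.87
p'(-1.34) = -7.68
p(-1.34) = 2.50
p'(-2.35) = -9.70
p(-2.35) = 11.27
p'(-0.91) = -6.82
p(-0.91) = -0.62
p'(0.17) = -4.66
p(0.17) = -6.82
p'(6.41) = 7.82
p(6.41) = 3.04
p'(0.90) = -3.20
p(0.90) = -9.69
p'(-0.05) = -5.10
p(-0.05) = -5.75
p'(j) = 2*j - 5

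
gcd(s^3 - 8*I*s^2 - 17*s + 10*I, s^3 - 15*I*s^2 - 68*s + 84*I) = s - 2*I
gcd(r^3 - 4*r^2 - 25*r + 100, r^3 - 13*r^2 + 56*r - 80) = r^2 - 9*r + 20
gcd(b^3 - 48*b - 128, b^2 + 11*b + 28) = b + 4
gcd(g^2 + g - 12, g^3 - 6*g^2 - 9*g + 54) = g - 3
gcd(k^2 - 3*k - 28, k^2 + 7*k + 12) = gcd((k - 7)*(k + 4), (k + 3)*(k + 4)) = k + 4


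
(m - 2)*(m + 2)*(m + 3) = m^3 + 3*m^2 - 4*m - 12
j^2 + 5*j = j*(j + 5)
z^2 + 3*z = z*(z + 3)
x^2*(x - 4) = x^3 - 4*x^2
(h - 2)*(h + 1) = h^2 - h - 2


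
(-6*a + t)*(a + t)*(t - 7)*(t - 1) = -6*a^2*t^2 + 48*a^2*t - 42*a^2 - 5*a*t^3 + 40*a*t^2 - 35*a*t + t^4 - 8*t^3 + 7*t^2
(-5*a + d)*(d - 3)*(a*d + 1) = -5*a^2*d^2 + 15*a^2*d + a*d^3 - 3*a*d^2 - 5*a*d + 15*a + d^2 - 3*d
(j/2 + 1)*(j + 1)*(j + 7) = j^3/2 + 5*j^2 + 23*j/2 + 7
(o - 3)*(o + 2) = o^2 - o - 6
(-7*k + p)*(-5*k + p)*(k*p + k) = 35*k^3*p + 35*k^3 - 12*k^2*p^2 - 12*k^2*p + k*p^3 + k*p^2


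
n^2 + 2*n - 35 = (n - 5)*(n + 7)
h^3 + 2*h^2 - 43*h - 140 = (h - 7)*(h + 4)*(h + 5)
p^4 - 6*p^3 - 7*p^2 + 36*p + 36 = (p - 6)*(p - 3)*(p + 1)*(p + 2)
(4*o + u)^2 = 16*o^2 + 8*o*u + u^2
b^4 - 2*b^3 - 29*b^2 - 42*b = b*(b - 7)*(b + 2)*(b + 3)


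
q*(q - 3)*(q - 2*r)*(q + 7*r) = q^4 + 5*q^3*r - 3*q^3 - 14*q^2*r^2 - 15*q^2*r + 42*q*r^2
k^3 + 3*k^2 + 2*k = k*(k + 1)*(k + 2)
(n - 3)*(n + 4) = n^2 + n - 12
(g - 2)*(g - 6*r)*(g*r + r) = g^3*r - 6*g^2*r^2 - g^2*r + 6*g*r^2 - 2*g*r + 12*r^2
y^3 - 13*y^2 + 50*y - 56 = (y - 7)*(y - 4)*(y - 2)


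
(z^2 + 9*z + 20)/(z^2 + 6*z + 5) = (z + 4)/(z + 1)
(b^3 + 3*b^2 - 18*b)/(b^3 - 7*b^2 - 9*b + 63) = b*(b + 6)/(b^2 - 4*b - 21)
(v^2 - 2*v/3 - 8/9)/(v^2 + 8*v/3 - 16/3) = (v + 2/3)/(v + 4)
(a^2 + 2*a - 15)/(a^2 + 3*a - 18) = (a + 5)/(a + 6)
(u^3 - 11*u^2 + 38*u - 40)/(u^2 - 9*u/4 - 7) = 4*(u^2 - 7*u + 10)/(4*u + 7)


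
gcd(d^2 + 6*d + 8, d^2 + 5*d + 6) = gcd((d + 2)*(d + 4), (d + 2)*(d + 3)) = d + 2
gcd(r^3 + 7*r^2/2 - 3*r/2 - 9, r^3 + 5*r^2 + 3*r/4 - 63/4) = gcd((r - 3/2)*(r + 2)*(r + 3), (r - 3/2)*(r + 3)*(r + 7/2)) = r^2 + 3*r/2 - 9/2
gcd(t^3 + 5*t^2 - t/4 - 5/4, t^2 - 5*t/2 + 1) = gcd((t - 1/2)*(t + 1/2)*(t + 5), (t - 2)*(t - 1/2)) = t - 1/2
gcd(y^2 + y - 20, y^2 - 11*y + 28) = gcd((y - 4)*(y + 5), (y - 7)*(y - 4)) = y - 4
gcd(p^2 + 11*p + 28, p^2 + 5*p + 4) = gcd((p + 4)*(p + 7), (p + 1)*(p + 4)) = p + 4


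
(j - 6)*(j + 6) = j^2 - 36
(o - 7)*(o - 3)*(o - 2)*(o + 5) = o^4 - 7*o^3 - 19*o^2 + 163*o - 210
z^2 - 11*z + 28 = (z - 7)*(z - 4)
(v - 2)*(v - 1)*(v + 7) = v^3 + 4*v^2 - 19*v + 14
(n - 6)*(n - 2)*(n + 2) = n^3 - 6*n^2 - 4*n + 24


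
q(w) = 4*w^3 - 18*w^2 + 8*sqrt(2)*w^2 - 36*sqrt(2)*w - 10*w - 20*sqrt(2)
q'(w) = 12*w^2 - 36*w + 16*sqrt(2)*w - 36*sqrt(2) - 10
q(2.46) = -159.04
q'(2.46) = -21.19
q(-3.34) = -48.47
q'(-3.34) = 117.62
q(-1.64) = 35.98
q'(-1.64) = -6.71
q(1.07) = -96.21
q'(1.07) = -61.48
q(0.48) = -58.62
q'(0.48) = -64.57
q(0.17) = -38.81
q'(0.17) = -62.84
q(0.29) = -46.41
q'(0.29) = -63.78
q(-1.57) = 35.39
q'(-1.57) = -10.34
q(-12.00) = -7172.17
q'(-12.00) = 1827.56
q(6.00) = 229.54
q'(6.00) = 290.85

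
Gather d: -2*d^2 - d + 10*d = -2*d^2 + 9*d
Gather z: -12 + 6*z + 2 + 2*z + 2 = 8*z - 8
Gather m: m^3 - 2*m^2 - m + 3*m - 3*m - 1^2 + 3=m^3 - 2*m^2 - m + 2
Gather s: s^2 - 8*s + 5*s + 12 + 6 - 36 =s^2 - 3*s - 18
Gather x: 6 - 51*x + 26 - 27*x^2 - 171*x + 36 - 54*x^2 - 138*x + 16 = -81*x^2 - 360*x + 84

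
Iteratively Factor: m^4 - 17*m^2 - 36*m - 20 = (m + 2)*(m^3 - 2*m^2 - 13*m - 10) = (m + 2)^2*(m^2 - 4*m - 5) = (m - 5)*(m + 2)^2*(m + 1)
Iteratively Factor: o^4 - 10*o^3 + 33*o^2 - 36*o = (o - 4)*(o^3 - 6*o^2 + 9*o) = o*(o - 4)*(o^2 - 6*o + 9) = o*(o - 4)*(o - 3)*(o - 3)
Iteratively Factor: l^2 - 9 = (l - 3)*(l + 3)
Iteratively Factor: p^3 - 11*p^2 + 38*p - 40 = (p - 5)*(p^2 - 6*p + 8) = (p - 5)*(p - 2)*(p - 4)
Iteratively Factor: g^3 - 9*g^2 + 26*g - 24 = (g - 4)*(g^2 - 5*g + 6) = (g - 4)*(g - 2)*(g - 3)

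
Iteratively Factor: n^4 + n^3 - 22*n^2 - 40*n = (n - 5)*(n^3 + 6*n^2 + 8*n) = (n - 5)*(n + 2)*(n^2 + 4*n) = (n - 5)*(n + 2)*(n + 4)*(n)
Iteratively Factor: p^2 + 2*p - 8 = (p - 2)*(p + 4)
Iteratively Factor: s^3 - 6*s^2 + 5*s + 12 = (s + 1)*(s^2 - 7*s + 12) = (s - 3)*(s + 1)*(s - 4)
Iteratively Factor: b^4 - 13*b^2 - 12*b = (b - 4)*(b^3 + 4*b^2 + 3*b) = (b - 4)*(b + 3)*(b^2 + b) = b*(b - 4)*(b + 3)*(b + 1)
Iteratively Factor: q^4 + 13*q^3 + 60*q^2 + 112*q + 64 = (q + 4)*(q^3 + 9*q^2 + 24*q + 16) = (q + 1)*(q + 4)*(q^2 + 8*q + 16) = (q + 1)*(q + 4)^2*(q + 4)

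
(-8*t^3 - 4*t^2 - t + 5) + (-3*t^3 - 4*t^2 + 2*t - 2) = -11*t^3 - 8*t^2 + t + 3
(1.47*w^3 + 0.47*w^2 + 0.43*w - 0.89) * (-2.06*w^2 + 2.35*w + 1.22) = -3.0282*w^5 + 2.4863*w^4 + 2.0121*w^3 + 3.4173*w^2 - 1.5669*w - 1.0858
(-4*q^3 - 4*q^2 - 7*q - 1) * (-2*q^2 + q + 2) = 8*q^5 + 4*q^4 + 2*q^3 - 13*q^2 - 15*q - 2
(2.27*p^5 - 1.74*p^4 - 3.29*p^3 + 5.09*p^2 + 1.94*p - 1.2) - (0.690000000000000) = 2.27*p^5 - 1.74*p^4 - 3.29*p^3 + 5.09*p^2 + 1.94*p - 1.89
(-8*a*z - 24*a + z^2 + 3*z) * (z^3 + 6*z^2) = -8*a*z^4 - 72*a*z^3 - 144*a*z^2 + z^5 + 9*z^4 + 18*z^3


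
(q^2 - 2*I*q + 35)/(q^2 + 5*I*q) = (q - 7*I)/q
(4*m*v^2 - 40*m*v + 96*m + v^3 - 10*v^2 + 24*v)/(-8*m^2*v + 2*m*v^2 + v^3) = (v^2 - 10*v + 24)/(v*(-2*m + v))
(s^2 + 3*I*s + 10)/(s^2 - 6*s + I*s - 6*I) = (s^2 + 3*I*s + 10)/(s^2 + s*(-6 + I) - 6*I)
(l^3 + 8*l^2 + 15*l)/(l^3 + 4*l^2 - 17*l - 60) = l/(l - 4)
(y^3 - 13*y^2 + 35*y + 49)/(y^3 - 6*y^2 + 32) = (y^3 - 13*y^2 + 35*y + 49)/(y^3 - 6*y^2 + 32)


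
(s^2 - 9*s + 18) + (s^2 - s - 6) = 2*s^2 - 10*s + 12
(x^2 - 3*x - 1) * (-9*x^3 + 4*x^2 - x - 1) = -9*x^5 + 31*x^4 - 4*x^3 - 2*x^2 + 4*x + 1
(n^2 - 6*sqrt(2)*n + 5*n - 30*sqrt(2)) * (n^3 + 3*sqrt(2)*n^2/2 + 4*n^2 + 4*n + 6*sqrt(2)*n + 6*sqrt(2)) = n^5 - 9*sqrt(2)*n^4/2 + 9*n^4 - 81*sqrt(2)*n^3/2 + 6*n^3 - 108*sqrt(2)*n^2 - 142*n^2 - 432*n - 90*sqrt(2)*n - 360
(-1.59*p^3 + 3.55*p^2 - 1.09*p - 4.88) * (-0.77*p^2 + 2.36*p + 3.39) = 1.2243*p^5 - 6.4859*p^4 + 3.8272*p^3 + 13.2197*p^2 - 15.2119*p - 16.5432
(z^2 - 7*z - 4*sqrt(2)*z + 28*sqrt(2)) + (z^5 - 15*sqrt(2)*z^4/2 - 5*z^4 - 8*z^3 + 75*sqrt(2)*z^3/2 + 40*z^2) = z^5 - 15*sqrt(2)*z^4/2 - 5*z^4 - 8*z^3 + 75*sqrt(2)*z^3/2 + 41*z^2 - 7*z - 4*sqrt(2)*z + 28*sqrt(2)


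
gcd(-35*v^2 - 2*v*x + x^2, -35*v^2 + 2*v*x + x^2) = 1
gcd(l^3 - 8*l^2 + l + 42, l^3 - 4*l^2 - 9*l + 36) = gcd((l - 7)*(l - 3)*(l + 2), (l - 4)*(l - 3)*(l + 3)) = l - 3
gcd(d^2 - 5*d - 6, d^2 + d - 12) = 1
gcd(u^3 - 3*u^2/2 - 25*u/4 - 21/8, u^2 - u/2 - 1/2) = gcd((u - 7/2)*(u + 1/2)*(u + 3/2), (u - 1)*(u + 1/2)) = u + 1/2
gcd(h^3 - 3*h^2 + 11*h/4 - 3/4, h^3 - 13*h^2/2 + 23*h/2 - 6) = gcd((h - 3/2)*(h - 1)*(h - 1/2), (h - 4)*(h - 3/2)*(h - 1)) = h^2 - 5*h/2 + 3/2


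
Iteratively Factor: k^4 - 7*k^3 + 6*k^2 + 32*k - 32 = (k - 4)*(k^3 - 3*k^2 - 6*k + 8) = (k - 4)^2*(k^2 + k - 2) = (k - 4)^2*(k + 2)*(k - 1)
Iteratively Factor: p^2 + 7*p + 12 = (p + 4)*(p + 3)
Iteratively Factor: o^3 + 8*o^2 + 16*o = (o + 4)*(o^2 + 4*o) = (o + 4)^2*(o)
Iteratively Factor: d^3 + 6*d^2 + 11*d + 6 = (d + 1)*(d^2 + 5*d + 6) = (d + 1)*(d + 2)*(d + 3)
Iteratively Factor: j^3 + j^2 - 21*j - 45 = (j + 3)*(j^2 - 2*j - 15) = (j + 3)^2*(j - 5)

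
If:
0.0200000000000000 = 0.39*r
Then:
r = 0.05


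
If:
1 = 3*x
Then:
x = 1/3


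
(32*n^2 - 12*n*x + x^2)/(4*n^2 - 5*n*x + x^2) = (-8*n + x)/(-n + x)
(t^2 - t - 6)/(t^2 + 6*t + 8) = (t - 3)/(t + 4)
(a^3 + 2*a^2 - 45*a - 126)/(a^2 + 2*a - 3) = (a^2 - a - 42)/(a - 1)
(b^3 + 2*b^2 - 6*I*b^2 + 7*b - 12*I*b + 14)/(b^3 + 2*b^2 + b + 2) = (b - 7*I)/(b - I)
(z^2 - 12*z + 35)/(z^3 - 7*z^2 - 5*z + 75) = (z - 7)/(z^2 - 2*z - 15)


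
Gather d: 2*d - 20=2*d - 20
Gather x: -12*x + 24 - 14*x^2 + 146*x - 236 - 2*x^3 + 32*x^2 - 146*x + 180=-2*x^3 + 18*x^2 - 12*x - 32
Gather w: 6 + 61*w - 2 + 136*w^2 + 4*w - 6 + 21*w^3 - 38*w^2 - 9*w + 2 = 21*w^3 + 98*w^2 + 56*w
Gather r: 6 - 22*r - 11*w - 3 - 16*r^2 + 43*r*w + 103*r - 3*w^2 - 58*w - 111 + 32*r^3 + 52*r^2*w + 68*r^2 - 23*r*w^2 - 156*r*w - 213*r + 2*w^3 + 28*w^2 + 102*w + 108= 32*r^3 + r^2*(52*w + 52) + r*(-23*w^2 - 113*w - 132) + 2*w^3 + 25*w^2 + 33*w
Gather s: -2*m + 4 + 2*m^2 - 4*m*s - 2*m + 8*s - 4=2*m^2 - 4*m + s*(8 - 4*m)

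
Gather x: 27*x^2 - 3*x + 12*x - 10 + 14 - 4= 27*x^2 + 9*x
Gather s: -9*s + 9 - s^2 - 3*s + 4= -s^2 - 12*s + 13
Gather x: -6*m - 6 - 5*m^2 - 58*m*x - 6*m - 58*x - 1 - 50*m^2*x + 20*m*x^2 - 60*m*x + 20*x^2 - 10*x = -5*m^2 - 12*m + x^2*(20*m + 20) + x*(-50*m^2 - 118*m - 68) - 7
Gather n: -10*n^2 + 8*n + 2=-10*n^2 + 8*n + 2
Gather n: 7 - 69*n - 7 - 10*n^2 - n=-10*n^2 - 70*n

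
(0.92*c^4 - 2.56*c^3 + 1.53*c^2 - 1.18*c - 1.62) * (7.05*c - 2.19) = 6.486*c^5 - 20.0628*c^4 + 16.3929*c^3 - 11.6697*c^2 - 8.8368*c + 3.5478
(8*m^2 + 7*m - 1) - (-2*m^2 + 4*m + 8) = 10*m^2 + 3*m - 9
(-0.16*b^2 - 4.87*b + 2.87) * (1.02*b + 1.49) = -0.1632*b^3 - 5.2058*b^2 - 4.3289*b + 4.2763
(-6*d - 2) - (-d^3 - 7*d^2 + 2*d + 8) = d^3 + 7*d^2 - 8*d - 10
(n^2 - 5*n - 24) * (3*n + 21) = 3*n^3 + 6*n^2 - 177*n - 504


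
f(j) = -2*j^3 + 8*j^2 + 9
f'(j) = -6*j^2 + 16*j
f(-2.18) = 67.74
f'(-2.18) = -63.39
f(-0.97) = 18.35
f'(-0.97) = -21.17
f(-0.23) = 9.45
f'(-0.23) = -4.00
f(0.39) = 10.10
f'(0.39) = 5.33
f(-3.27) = 164.47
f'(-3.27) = -116.48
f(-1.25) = 25.41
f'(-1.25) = -29.38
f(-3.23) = 159.86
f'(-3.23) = -114.28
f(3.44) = 22.25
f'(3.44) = -15.96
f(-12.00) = 4617.00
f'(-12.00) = -1056.00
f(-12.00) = 4617.00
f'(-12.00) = -1056.00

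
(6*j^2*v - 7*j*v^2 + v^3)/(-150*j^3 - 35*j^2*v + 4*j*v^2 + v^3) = v*(-j + v)/(25*j^2 + 10*j*v + v^2)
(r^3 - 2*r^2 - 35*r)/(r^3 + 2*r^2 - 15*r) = (r - 7)/(r - 3)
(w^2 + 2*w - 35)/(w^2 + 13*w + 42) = (w - 5)/(w + 6)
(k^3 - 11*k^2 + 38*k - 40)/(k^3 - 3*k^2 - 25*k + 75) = (k^2 - 6*k + 8)/(k^2 + 2*k - 15)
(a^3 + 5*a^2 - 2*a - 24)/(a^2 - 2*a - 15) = (a^2 + 2*a - 8)/(a - 5)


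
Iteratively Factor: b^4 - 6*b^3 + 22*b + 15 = (b + 1)*(b^3 - 7*b^2 + 7*b + 15) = (b - 3)*(b + 1)*(b^2 - 4*b - 5) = (b - 3)*(b + 1)^2*(b - 5)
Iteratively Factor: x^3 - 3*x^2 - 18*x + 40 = (x + 4)*(x^2 - 7*x + 10) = (x - 5)*(x + 4)*(x - 2)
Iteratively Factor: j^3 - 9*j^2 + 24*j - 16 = (j - 4)*(j^2 - 5*j + 4) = (j - 4)*(j - 1)*(j - 4)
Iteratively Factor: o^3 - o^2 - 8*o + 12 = (o - 2)*(o^2 + o - 6) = (o - 2)^2*(o + 3)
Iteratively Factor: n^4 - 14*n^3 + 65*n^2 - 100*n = (n)*(n^3 - 14*n^2 + 65*n - 100) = n*(n - 5)*(n^2 - 9*n + 20) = n*(n - 5)*(n - 4)*(n - 5)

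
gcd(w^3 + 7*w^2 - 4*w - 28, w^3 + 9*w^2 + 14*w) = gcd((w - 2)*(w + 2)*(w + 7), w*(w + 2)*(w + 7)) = w^2 + 9*w + 14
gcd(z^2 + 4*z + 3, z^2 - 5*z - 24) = z + 3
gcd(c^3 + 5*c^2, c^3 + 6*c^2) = c^2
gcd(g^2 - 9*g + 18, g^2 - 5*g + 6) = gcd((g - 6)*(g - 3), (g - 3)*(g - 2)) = g - 3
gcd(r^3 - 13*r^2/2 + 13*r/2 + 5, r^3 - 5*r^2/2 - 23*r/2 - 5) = r^2 - 9*r/2 - 5/2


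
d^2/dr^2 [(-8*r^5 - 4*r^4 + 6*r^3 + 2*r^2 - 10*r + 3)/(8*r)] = -12*r^2 - 3*r + 3/2 + 3/(4*r^3)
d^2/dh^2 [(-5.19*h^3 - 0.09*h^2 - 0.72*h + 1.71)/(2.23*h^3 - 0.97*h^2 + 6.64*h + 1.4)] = (5.6843418860808e-14*h^7 - 23.3480999999999*h^6 + 439.61328*h^5 + 313.822548*h^4 - 508.186656*h^3 - 101.661174*h^2 - 165.015288*h + 168.464232)/(11.089567*h^9 - 14.471139*h^8 + 105.354789*h^7 - 66.204397*h^6 + 295.532112*h^5 + 0.0315239999999615*h^4 + 251.764624*h^3 + 179.47272*h^2 + 39.0432*h + 2.744)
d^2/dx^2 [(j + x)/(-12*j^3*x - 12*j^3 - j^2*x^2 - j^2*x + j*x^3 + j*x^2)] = 2*(-(j + x)*(12*j^2 + 2*j*x + j - 3*x^2 - 2*x)^2 + (12*j^2 + 2*j*x + j - 3*x^2 - 2*x - (j + x)*(-j + 3*x + 1))*(12*j^2*x + 12*j^2 + j*x^2 + j*x - x^3 - x^2))/(j*(12*j^2*x + 12*j^2 + j*x^2 + j*x - x^3 - x^2)^3)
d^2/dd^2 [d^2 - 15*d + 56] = 2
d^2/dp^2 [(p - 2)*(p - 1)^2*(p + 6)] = 12*p^2 + 12*p - 38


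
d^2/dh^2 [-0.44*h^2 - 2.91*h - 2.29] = -0.880000000000000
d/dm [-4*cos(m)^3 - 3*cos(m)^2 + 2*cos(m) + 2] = 2*(6*cos(m)^2 + 3*cos(m) - 1)*sin(m)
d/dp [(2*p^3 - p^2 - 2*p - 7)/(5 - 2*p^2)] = 2*(-2*p^4 + 13*p^2 - 19*p - 5)/(4*p^4 - 20*p^2 + 25)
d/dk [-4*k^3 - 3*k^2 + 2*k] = -12*k^2 - 6*k + 2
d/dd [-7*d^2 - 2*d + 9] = -14*d - 2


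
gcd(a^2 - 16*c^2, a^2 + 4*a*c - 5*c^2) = 1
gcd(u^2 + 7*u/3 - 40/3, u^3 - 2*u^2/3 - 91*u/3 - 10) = u + 5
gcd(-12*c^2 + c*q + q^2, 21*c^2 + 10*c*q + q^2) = 1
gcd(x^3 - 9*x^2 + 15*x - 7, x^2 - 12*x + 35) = x - 7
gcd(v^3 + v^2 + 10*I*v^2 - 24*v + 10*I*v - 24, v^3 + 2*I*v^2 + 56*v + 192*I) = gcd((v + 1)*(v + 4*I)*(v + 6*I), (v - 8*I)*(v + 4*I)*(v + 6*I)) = v^2 + 10*I*v - 24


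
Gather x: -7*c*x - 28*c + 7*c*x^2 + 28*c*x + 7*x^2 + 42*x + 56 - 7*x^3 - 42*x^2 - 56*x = -28*c - 7*x^3 + x^2*(7*c - 35) + x*(21*c - 14) + 56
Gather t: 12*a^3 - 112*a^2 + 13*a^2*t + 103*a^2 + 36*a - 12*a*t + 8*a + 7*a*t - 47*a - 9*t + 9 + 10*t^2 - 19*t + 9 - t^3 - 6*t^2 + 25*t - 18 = 12*a^3 - 9*a^2 - 3*a - t^3 + 4*t^2 + t*(13*a^2 - 5*a - 3)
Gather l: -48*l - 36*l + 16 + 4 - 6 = 14 - 84*l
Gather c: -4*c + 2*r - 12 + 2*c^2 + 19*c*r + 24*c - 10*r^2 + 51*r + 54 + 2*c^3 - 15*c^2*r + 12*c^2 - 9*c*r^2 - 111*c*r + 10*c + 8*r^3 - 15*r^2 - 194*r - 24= 2*c^3 + c^2*(14 - 15*r) + c*(-9*r^2 - 92*r + 30) + 8*r^3 - 25*r^2 - 141*r + 18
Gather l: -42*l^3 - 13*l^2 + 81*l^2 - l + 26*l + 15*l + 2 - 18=-42*l^3 + 68*l^2 + 40*l - 16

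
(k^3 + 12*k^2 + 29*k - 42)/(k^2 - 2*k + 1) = (k^2 + 13*k + 42)/(k - 1)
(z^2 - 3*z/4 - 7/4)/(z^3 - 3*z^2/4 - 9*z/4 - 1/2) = (4*z - 7)/(4*z^2 - 7*z - 2)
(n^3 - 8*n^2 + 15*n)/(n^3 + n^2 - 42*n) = (n^2 - 8*n + 15)/(n^2 + n - 42)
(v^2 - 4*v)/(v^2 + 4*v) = (v - 4)/(v + 4)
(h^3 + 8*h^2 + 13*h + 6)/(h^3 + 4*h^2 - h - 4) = (h^2 + 7*h + 6)/(h^2 + 3*h - 4)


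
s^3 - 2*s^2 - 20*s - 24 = (s - 6)*(s + 2)^2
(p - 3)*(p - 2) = p^2 - 5*p + 6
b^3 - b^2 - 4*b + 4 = (b - 2)*(b - 1)*(b + 2)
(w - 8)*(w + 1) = w^2 - 7*w - 8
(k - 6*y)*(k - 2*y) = k^2 - 8*k*y + 12*y^2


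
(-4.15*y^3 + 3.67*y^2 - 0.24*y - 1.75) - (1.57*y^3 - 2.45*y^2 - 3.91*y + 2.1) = -5.72*y^3 + 6.12*y^2 + 3.67*y - 3.85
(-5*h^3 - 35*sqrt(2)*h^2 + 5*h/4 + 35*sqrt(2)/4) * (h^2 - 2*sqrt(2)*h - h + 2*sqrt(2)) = -5*h^5 - 25*sqrt(2)*h^4 + 5*h^4 + 25*sqrt(2)*h^3 + 565*h^3/4 - 565*h^2/4 + 25*sqrt(2)*h^2/4 - 35*h - 25*sqrt(2)*h/4 + 35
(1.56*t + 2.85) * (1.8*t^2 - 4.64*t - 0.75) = 2.808*t^3 - 2.1084*t^2 - 14.394*t - 2.1375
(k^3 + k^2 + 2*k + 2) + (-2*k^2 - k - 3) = k^3 - k^2 + k - 1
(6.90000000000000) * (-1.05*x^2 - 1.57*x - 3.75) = -7.245*x^2 - 10.833*x - 25.875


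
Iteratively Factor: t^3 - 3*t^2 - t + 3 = (t - 3)*(t^2 - 1) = (t - 3)*(t + 1)*(t - 1)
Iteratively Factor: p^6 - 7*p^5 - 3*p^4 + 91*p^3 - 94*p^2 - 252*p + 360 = (p - 3)*(p^5 - 4*p^4 - 15*p^3 + 46*p^2 + 44*p - 120) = (p - 3)*(p - 2)*(p^4 - 2*p^3 - 19*p^2 + 8*p + 60) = (p - 3)*(p - 2)*(p + 2)*(p^3 - 4*p^2 - 11*p + 30) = (p - 5)*(p - 3)*(p - 2)*(p + 2)*(p^2 + p - 6) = (p - 5)*(p - 3)*(p - 2)*(p + 2)*(p + 3)*(p - 2)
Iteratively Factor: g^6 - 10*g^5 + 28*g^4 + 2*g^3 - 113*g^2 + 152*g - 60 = (g - 1)*(g^5 - 9*g^4 + 19*g^3 + 21*g^2 - 92*g + 60) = (g - 1)*(g + 2)*(g^4 - 11*g^3 + 41*g^2 - 61*g + 30) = (g - 3)*(g - 1)*(g + 2)*(g^3 - 8*g^2 + 17*g - 10) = (g - 5)*(g - 3)*(g - 1)*(g + 2)*(g^2 - 3*g + 2) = (g - 5)*(g - 3)*(g - 2)*(g - 1)*(g + 2)*(g - 1)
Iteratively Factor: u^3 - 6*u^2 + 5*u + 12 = (u - 3)*(u^2 - 3*u - 4) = (u - 4)*(u - 3)*(u + 1)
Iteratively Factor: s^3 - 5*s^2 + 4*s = (s - 1)*(s^2 - 4*s) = (s - 4)*(s - 1)*(s)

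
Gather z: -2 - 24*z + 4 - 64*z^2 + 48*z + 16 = -64*z^2 + 24*z + 18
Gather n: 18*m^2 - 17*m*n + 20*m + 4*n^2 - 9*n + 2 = 18*m^2 + 20*m + 4*n^2 + n*(-17*m - 9) + 2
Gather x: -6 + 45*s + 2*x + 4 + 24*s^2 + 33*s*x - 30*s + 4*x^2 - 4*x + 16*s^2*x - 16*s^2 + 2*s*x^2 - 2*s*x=8*s^2 + 15*s + x^2*(2*s + 4) + x*(16*s^2 + 31*s - 2) - 2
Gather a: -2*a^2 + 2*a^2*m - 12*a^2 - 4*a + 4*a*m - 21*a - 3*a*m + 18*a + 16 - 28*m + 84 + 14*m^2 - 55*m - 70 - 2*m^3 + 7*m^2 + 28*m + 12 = a^2*(2*m - 14) + a*(m - 7) - 2*m^3 + 21*m^2 - 55*m + 42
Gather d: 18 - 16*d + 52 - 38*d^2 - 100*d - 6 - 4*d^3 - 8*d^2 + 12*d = -4*d^3 - 46*d^2 - 104*d + 64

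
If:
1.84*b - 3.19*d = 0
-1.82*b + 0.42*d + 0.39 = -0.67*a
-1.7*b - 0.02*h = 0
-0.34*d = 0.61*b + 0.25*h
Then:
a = -0.58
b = 0.00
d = 0.00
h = 0.00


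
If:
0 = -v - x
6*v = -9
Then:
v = -3/2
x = 3/2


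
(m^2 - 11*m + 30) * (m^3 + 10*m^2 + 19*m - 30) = m^5 - m^4 - 61*m^3 + 61*m^2 + 900*m - 900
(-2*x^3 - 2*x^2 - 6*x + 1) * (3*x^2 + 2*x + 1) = -6*x^5 - 10*x^4 - 24*x^3 - 11*x^2 - 4*x + 1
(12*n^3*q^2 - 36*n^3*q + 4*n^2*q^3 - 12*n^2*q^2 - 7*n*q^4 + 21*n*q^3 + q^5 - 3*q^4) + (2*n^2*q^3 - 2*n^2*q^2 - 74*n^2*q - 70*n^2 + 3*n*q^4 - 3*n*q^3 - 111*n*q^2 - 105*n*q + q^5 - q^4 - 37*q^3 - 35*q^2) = 12*n^3*q^2 - 36*n^3*q + 6*n^2*q^3 - 14*n^2*q^2 - 74*n^2*q - 70*n^2 - 4*n*q^4 + 18*n*q^3 - 111*n*q^2 - 105*n*q + 2*q^5 - 4*q^4 - 37*q^3 - 35*q^2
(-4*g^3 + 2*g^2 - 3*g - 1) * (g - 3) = -4*g^4 + 14*g^3 - 9*g^2 + 8*g + 3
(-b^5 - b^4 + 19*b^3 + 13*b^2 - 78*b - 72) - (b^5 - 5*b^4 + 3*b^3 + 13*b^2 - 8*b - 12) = -2*b^5 + 4*b^4 + 16*b^3 - 70*b - 60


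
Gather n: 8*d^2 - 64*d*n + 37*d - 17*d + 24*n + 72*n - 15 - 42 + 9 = 8*d^2 + 20*d + n*(96 - 64*d) - 48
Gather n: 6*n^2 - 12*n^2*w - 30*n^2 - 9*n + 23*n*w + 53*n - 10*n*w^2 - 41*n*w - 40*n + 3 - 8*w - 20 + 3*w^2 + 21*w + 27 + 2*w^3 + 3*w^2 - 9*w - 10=n^2*(-12*w - 24) + n*(-10*w^2 - 18*w + 4) + 2*w^3 + 6*w^2 + 4*w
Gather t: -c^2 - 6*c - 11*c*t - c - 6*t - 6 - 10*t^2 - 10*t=-c^2 - 7*c - 10*t^2 + t*(-11*c - 16) - 6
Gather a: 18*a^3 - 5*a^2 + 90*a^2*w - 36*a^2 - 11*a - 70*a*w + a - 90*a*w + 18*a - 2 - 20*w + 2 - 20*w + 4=18*a^3 + a^2*(90*w - 41) + a*(8 - 160*w) - 40*w + 4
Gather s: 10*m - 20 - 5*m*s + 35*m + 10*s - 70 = 45*m + s*(10 - 5*m) - 90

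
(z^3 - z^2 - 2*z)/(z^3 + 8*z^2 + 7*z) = (z - 2)/(z + 7)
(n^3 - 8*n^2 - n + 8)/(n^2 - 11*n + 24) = (n^2 - 1)/(n - 3)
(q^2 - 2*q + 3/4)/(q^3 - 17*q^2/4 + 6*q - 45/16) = 4*(2*q - 1)/(8*q^2 - 22*q + 15)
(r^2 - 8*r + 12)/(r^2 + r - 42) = (r - 2)/(r + 7)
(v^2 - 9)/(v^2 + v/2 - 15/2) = 2*(v - 3)/(2*v - 5)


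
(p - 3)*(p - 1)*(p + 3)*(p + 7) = p^4 + 6*p^3 - 16*p^2 - 54*p + 63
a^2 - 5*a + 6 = (a - 3)*(a - 2)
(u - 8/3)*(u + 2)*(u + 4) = u^3 + 10*u^2/3 - 8*u - 64/3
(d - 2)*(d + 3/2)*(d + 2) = d^3 + 3*d^2/2 - 4*d - 6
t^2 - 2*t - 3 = (t - 3)*(t + 1)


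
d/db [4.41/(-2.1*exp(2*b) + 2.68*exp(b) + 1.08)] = (18.522*exp(b) - 11.8188)*exp(b)/(-2.1*exp(2*b) + 2.68*exp(b) + 1.08)^2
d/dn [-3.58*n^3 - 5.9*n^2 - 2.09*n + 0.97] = -10.74*n^2 - 11.8*n - 2.09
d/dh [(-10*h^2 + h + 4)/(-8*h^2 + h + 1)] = (-2*h^2 + 44*h - 3)/(64*h^4 - 16*h^3 - 15*h^2 + 2*h + 1)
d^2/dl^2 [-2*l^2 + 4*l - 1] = -4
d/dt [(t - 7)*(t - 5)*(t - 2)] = 3*t^2 - 28*t + 59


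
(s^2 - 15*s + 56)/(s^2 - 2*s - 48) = (s - 7)/(s + 6)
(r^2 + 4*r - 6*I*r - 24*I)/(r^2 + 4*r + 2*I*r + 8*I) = (r - 6*I)/(r + 2*I)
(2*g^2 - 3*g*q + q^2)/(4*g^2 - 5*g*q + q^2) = (-2*g + q)/(-4*g + q)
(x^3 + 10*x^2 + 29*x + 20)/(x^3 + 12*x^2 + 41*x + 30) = (x + 4)/(x + 6)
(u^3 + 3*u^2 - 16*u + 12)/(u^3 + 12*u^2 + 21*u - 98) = (u^2 + 5*u - 6)/(u^2 + 14*u + 49)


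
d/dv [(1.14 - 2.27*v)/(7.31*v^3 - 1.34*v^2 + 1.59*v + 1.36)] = (33.1874*v^3 - 28.042*v^2 + 3.0552*v - 4.8998)/(53.4361*v^6 - 19.5908*v^5 + 25.0414*v^4 + 15.622*v^3 - 1.1167*v^2 + 4.3248*v + 1.8496)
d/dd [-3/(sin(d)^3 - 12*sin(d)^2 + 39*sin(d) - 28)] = 9*(sin(d)^2 - 8*sin(d) + 13)*cos(d)/(sin(d)^3 - 12*sin(d)^2 + 39*sin(d) - 28)^2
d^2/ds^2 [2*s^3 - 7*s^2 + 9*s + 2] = 12*s - 14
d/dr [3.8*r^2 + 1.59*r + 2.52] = 7.6*r + 1.59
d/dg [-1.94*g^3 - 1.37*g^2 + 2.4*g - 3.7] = -5.82*g^2 - 2.74*g + 2.4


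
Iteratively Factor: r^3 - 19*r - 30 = (r + 2)*(r^2 - 2*r - 15) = (r - 5)*(r + 2)*(r + 3)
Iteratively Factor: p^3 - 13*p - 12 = (p + 1)*(p^2 - p - 12) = (p - 4)*(p + 1)*(p + 3)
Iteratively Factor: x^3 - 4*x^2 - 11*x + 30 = (x - 5)*(x^2 + x - 6) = (x - 5)*(x + 3)*(x - 2)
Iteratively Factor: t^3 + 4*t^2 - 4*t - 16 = (t + 4)*(t^2 - 4) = (t - 2)*(t + 4)*(t + 2)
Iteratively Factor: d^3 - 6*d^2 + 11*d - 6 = (d - 3)*(d^2 - 3*d + 2) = (d - 3)*(d - 2)*(d - 1)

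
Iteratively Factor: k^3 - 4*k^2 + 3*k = (k - 1)*(k^2 - 3*k) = k*(k - 1)*(k - 3)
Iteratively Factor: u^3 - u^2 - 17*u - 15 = (u - 5)*(u^2 + 4*u + 3) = (u - 5)*(u + 3)*(u + 1)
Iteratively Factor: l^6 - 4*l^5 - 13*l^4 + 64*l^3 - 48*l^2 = (l)*(l^5 - 4*l^4 - 13*l^3 + 64*l^2 - 48*l) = l^2*(l^4 - 4*l^3 - 13*l^2 + 64*l - 48) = l^2*(l - 3)*(l^3 - l^2 - 16*l + 16) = l^2*(l - 3)*(l + 4)*(l^2 - 5*l + 4) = l^2*(l - 4)*(l - 3)*(l + 4)*(l - 1)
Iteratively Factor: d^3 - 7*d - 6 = (d - 3)*(d^2 + 3*d + 2) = (d - 3)*(d + 1)*(d + 2)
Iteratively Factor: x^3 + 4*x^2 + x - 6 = (x + 3)*(x^2 + x - 2) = (x + 2)*(x + 3)*(x - 1)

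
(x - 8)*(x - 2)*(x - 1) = x^3 - 11*x^2 + 26*x - 16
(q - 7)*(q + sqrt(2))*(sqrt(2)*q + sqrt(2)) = sqrt(2)*q^3 - 6*sqrt(2)*q^2 + 2*q^2 - 12*q - 7*sqrt(2)*q - 14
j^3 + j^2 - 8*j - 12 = (j - 3)*(j + 2)^2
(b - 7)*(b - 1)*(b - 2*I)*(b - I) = b^4 - 8*b^3 - 3*I*b^3 + 5*b^2 + 24*I*b^2 + 16*b - 21*I*b - 14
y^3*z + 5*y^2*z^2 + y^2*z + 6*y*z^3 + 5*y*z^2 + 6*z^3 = (y + 2*z)*(y + 3*z)*(y*z + z)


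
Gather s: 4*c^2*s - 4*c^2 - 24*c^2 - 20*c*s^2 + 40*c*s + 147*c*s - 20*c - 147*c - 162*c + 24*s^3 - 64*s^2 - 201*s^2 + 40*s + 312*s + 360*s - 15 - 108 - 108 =-28*c^2 - 329*c + 24*s^3 + s^2*(-20*c - 265) + s*(4*c^2 + 187*c + 712) - 231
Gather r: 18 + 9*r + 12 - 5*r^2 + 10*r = -5*r^2 + 19*r + 30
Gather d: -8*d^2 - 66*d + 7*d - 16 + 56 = -8*d^2 - 59*d + 40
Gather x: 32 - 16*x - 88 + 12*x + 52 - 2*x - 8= -6*x - 12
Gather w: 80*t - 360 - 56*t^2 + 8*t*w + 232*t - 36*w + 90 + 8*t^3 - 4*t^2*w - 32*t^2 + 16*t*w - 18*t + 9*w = 8*t^3 - 88*t^2 + 294*t + w*(-4*t^2 + 24*t - 27) - 270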